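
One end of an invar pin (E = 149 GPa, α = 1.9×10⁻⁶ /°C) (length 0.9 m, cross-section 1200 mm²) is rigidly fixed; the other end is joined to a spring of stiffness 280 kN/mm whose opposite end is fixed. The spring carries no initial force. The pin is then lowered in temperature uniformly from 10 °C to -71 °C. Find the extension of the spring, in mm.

If the spring were absent the pin would shorten by αΔT L = 1.9×10⁻⁶ × 81 × 900 = 0.1385 mm.
Let P be the tensile force in the spring. The pin extends elastically by PL/(AE) and the spring stretches by P/k; together these equal δ_free.
P [ L/(AE) + 1/k ] = δ_free → P [ 900/(1200×149×10³) + 1/(280×10³) ] = 0.1385.
P = 0.1385 / 8.605×10⁻⁶ = 16100 N.
Spring extension = P/k = 16100/(280×10³) = 0.05749 mm.

δ ≈ 0.0575 mm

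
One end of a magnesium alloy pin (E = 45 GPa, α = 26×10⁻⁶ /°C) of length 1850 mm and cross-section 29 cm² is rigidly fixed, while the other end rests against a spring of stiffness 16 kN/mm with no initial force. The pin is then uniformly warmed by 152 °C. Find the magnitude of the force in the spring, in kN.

Free thermal expansion: δ_free = αΔT L = 26×10⁻⁶ × 152 × 1850 = 7.311 mm.
With a force P in the spring, the elastic change of the pin is PL/(AE) and that of the spring is P/k; compatibility requires their sum to equal δ_free.
So P = δ_free / [L/(AE) + 1/k] = 7.311 / [ 1850/(2900×45×10³) + 1/(16×10³) ].
P = 7.311 / 7.668×10⁻⁵ = 95350 N.

P ≈ 95.4 kN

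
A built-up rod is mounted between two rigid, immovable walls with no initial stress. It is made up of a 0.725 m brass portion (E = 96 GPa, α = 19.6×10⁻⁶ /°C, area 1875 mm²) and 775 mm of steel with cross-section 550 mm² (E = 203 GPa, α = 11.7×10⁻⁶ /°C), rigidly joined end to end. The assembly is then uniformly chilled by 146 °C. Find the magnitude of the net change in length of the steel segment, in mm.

If the supports were absent, the total length change would be Σ αᵢΔT Lᵢ = 19.6×10⁻⁶×146×725 + 11.7×10⁻⁶×146×775 = 3.399 mm.
The rigid supports impose zero overall length change; the single axial force P common to all segments must satisfy P Σ Lᵢ/(AᵢEᵢ) = δ_free.
Σ Lᵢ/(AᵢEᵢ) = 725/(1875×96×10³) + 775/(550×203×10³) = 1.097×10⁻⁵ mm/N.
Hence P = δ_free / Σ(L/AE) = 3.399/1.097×10⁻⁵ = 309.8 kN (tensile).
For the steel segment, free thermal change = 11.7×10⁻⁶×146×775 = 1.324 mm and elastic change from P = 309800×775/(550×203×10³) = 2.151 mm; these oppose, so the net change is 0.827 mm (segment lengthens).

|ΔL| ≈ 0.827 mm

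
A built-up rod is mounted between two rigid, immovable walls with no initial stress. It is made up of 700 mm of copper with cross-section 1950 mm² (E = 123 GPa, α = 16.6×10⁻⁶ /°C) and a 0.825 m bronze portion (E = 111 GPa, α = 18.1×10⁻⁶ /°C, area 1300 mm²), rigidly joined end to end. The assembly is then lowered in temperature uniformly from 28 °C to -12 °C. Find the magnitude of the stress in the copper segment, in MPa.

If the supports were absent, the total length change would be Σ αᵢΔT Lᵢ = 16.6×10⁻⁶×40×700 + 18.1×10⁻⁶×40×825 = 1.062 mm.
Since the ends are fixed, an axial force P builds up, equal in every segment, with P · Σ Lᵢ/(AᵢEᵢ) = δ_free.
The series flexibility is Σ Lᵢ/(AᵢEᵢ) = 700/(1950×123×10³) + 825/(1300×111×10³) = 8.636×10⁻⁶ mm/N.
Hence P = δ_free / Σ(L/AE) = 1.062/8.636×10⁻⁶ = 123 kN (tensile).
σ_{copper} = P / A = 123000 / 1950 = 63.07 MPa.

σ ≈ 63.1 MPa (tensile)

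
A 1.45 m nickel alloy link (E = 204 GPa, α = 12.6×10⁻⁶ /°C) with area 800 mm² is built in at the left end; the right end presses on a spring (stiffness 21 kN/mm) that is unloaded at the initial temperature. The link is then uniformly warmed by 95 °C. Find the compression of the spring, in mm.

δ ≈ 1.46 mm

If the spring were absent the link would lengthen by αΔT L = 12.6×10⁻⁶ × 95 × 1450 = 1.736 mm.
Let P be the compressive force at the spring. The link shortens elastically by PL/(AE) and the spring compresses by P/k; together these equal δ_free.
So P = δ_free / [L/(AE) + 1/k] = 1.736 / [ 1450/(800×204×10³) + 1/(21×10³) ].
P = 1.736 / 5.65×10⁻⁵ = 30720 N.
Spring compression = P/k = 30720/(21×10³) = 1.463 mm.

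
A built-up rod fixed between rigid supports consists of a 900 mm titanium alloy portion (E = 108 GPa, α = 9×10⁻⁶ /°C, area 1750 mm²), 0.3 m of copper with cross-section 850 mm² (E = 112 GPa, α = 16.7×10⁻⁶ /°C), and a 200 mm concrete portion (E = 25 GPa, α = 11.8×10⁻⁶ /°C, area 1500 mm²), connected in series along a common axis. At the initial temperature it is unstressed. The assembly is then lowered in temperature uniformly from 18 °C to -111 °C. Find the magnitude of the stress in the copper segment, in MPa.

σ ≈ 177 MPa (tensile)

Free thermal contraction of the whole bar: Σ αᵢΔT Lᵢ = 9×10⁻⁶×129×900 + 16.7×10⁻⁶×129×300 + 11.8×10⁻⁶×129×200 = 1.996 mm.
Since the ends are fixed, an axial force P builds up, equal in every segment, with P · Σ Lᵢ/(AᵢEᵢ) = δ_free.
The series flexibility is Σ Lᵢ/(AᵢEᵢ) = 900/(1750×108×10³) + 300/(850×112×10³) + 200/(1500×25×10³) = 1.325×10⁻⁵ mm/N.
P = 1.996 / 1.325×10⁻⁵ = 150700 N = 150.7 kN, tensile.
σ_{copper} = P / A = 150700 / 850 = 177.2 MPa.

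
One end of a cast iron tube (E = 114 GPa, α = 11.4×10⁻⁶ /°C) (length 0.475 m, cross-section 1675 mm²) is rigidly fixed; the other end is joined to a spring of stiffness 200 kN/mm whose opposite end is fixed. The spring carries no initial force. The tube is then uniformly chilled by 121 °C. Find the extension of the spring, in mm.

If the spring were absent the tube would shorten by αΔT L = 11.4×10⁻⁶ × 121 × 475 = 0.6552 mm.
Let P be the tensile force in the spring. The tube extends elastically by PL/(AE) and the spring stretches by P/k; together these equal δ_free.
So P = δ_free / [L/(AE) + 1/k] = 0.6552 / [ 475/(1675×114×10³) + 1/(200×10³) ].
P = 0.6552 / 7.488×10⁻⁶ = 87510 N.
Spring extension = P/k = 87510/(200×10³) = 0.4375 mm.

δ ≈ 0.438 mm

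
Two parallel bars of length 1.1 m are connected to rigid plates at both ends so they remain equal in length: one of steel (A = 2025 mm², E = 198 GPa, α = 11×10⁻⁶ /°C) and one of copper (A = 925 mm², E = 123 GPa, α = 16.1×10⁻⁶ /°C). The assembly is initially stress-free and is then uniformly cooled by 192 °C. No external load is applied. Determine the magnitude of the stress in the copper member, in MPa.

Both members must finish at the same length. With the larger α, the copper tends to over-contract; the plates restrain it, putting the copper in tension and the steel in compression. With no external load the two internal forces are equal and opposite, magnitude P.
Equating the net (thermal + elastic) strains gives |α₁ − α₂|·ΔT = P·[1/(A₁E₁) + 1/(A₂E₂)].
|α₁ − α₂|·ΔT = 5.1×10⁻⁶ × 192 = 0.0009792.
1/(A₁E₁) + 1/(A₂E₂) = 1/(2025×198×10³) + 1/(925×123×10³) = 1.128×10⁻⁸ N⁻¹.
So P = 0.0009792 / 1.128×10⁻⁸ = 86.78 kN.
σ_{copper} = P/A₂ = 86780/925 = 93.82 MPa, tensile.

σ ≈ 93.8 MPa (tensile)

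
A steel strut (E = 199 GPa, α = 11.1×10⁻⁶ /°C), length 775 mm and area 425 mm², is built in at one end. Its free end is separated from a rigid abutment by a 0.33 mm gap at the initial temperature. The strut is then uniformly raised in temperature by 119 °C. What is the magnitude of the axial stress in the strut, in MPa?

σ ≈ 178 MPa (compressive)

Unrestrained expansion: δ_free = αΔT L = 11.1×10⁻⁶ × 119 × 775 = 1.024 mm.
After closing the 0.33 mm clearance, 1.024 − 0.33 = 0.6937 mm of expansion remains to be suppressed by the wall.
Compatibility: PL/(AE) = 0.6937 mm, so σ = P/A = E × (0.6937/775) = 178.1 MPa.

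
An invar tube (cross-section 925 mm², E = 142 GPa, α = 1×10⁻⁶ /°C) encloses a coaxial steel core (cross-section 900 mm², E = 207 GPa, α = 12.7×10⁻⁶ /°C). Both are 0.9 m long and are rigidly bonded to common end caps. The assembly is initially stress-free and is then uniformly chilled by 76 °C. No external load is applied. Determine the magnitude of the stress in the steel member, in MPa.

Equilibrium of a rigid end plate with no external load gives equal and opposite internal forces ±P in the two members. Since α_{steel} > α_{invar}, cooling drives the steel into tension and the invar into compression.
Setting the final lengths equal and cancelling L: (α₁ − α₂)ΔT = P/(A₁E₁) + P/(A₂E₂).
|α₁ − α₂|·ΔT = 11.7×10⁻⁶ × 76 = 0.0008892.
1/(A₁E₁) + 1/(A₂E₂) = 1/(925×142×10³) + 1/(900×207×10³) = 1.298×10⁻⁸ N⁻¹.
P = 0.0008892 / 1.298×10⁻⁸ = 68500 N = 68.5 kN.
σ_{steel} = P/A₂ = 68500/900 = 76.11 MPa, tensile.

σ ≈ 76.1 MPa (tensile)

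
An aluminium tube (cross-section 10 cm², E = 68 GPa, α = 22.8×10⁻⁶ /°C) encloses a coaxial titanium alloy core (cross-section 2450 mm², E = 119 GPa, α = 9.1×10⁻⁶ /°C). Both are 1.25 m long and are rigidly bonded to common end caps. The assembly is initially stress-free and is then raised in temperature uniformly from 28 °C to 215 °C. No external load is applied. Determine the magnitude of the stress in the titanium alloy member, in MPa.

σ ≈ 57.7 MPa (tensile)

Equilibrium of a rigid end plate with no external load gives equal and opposite internal forces ±P in the two members. Since α_{aluminium} > α_{titanium alloy}, heating drives the aluminium into compression and the titanium alloy into tension.
Setting the final lengths equal and cancelling L: (α₁ − α₂)ΔT = P/(A₁E₁) + P/(A₂E₂).
|α₁ − α₂|·ΔT = 13.7×10⁻⁶ × 187 = 0.002562.
1/(A₁E₁) + 1/(A₂E₂) = 1/(1000×68×10³) + 1/(2450×119×10³) = 1.814×10⁻⁸ N⁻¹.
So P = 0.002562 / 1.814×10⁻⁸ = 141.3 kN.
σ_{titanium alloy} = P/A₂ = 141300/2450 = 57.66 MPa, tensile.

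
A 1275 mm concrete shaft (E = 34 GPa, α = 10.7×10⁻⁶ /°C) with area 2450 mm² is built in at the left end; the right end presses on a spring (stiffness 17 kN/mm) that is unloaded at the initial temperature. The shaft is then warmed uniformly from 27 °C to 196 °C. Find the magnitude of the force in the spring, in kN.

P ≈ 31.1 kN

The unrestrained thermal change is αΔT L = 10.7×10⁻⁶ × 169 × 1275 = 2.306 mm.
With a force P in the spring, the elastic change of the shaft is PL/(AE) and that of the spring is P/k; compatibility requires their sum to equal δ_free.
So P = δ_free / [L/(AE) + 1/k] = 2.306 / [ 1275/(2450×34×10³) + 1/(17×10³) ].
P = 2.306 / 7.413×10⁻⁵ = 31100 N.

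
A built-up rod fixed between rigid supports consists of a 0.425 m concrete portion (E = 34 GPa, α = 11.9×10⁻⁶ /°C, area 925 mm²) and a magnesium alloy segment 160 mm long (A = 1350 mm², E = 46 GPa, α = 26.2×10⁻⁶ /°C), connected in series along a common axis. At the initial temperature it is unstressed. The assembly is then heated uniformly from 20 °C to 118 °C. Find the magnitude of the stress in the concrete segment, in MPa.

σ ≈ 60.9 MPa (compressive)

If the supports were absent, the total length change would be Σ αᵢΔT Lᵢ = 11.9×10⁻⁶×98×425 + 26.2×10⁻⁶×98×160 = 0.9065 mm.
The walls prevent any net length change, so an axial force P (same in every segment) develops. Compatibility: P · Σ Lᵢ/(AᵢEᵢ) = δ_free.
The series flexibility is Σ Lᵢ/(AᵢEᵢ) = 425/(925×34×10³) + 160/(1350×46×10³) = 1.609×10⁻⁵ mm/N.
Hence P = δ_free / Σ(L/AE) = 0.9065/1.609×10⁻⁵ = 56.34 kN (compressive).
σ_{concrete} = P / A = 56340 / 925 = 60.9 MPa.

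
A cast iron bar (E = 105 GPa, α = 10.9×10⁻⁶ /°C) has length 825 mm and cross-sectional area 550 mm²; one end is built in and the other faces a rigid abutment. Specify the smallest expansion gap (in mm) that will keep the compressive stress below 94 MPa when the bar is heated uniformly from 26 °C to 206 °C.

g ≈ 0.88 mm

With no wall the bar would lengthen by αΔT L = 10.9×10⁻⁶ × 180 × 825 = 1.619 mm.
At the allowable stress the elastic shortening the wall may impose is σL/E = 94 × 825 / (105×10³) = 0.7386 mm.
The gap must absorb the remainder: g_min = 1.619 − 0.7386 = 0.8801 mm.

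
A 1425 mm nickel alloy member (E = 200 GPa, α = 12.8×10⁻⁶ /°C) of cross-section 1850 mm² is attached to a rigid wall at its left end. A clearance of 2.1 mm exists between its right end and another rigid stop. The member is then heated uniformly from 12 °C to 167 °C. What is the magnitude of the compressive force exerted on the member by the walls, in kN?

Unrestrained expansion: δ_free = αΔT L = 12.8×10⁻⁶ × 155 × 1425 = 2.827 mm.
The gap closes (δ_free > 2.1 mm) and the wall then resists a further 2.827 − 2.1 = 0.7272 mm of expansion.
So σ = E(δ_free − g)/L = 200×10³ × 0.7272/1425 = 102.1 MPa.
P = σA = 102.1 × 1850 = 188.8 kN.

P ≈ 189 kN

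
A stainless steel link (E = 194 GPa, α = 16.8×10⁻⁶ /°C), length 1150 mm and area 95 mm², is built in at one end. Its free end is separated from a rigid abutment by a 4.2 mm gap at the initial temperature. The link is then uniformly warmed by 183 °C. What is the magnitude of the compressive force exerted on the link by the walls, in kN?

P ≈ 0 kN

Free thermal elongation = αΔT L = 16.8×10⁻⁶ × 183 × 1150 = 3.536 mm.
Since δ_free = 3.54 mm is less than the 4.2 mm gap, the link never touches the wall. No axial force develops.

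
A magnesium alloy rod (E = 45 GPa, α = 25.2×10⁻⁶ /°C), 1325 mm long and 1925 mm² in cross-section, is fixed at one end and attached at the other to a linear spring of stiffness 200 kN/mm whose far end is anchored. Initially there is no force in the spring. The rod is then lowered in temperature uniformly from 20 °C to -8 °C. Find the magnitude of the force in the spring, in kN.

The unrestrained thermal change is αΔT L = 25.2×10⁻⁶ × 28 × 1325 = 0.9349 mm.
With a force P in the spring, the elastic change of the rod is PL/(AE) and that of the spring is P/k; compatibility requires their sum to equal δ_free.
P [ L/(AE) + 1/k ] = δ_free → P [ 1325/(1925×45×10³) + 1/(200×10³) ] = 0.9349.
P = 0.9349 / 2.03×10⁻⁵ = 46060 N.

P ≈ 46.1 kN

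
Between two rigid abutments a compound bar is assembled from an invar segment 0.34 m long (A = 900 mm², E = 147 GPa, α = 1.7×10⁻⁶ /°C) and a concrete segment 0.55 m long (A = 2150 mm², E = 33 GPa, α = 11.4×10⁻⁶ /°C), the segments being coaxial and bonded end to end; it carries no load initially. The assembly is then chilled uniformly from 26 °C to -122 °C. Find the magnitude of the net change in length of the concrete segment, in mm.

|ΔL| ≈ 0.167 mm

With the walls removed the bar would change length by δ_free = Σ αᵢΔT Lᵢ = 1.7×10⁻⁶×148×340 + 11.4×10⁻⁶×148×550 = 1.014 mm.
Since the ends are fixed, an axial force P builds up, equal in every segment, with P · Σ Lᵢ/(AᵢEᵢ) = δ_free.
The series flexibility is Σ Lᵢ/(AᵢEᵢ) = 340/(900×147×10³) + 550/(2150×33×10³) = 1.032×10⁻⁵ mm/N.
Hence P = δ_free / Σ(L/AE) = 1.014/1.032×10⁻⁵ = 98.19 kN (tensile).
For the concrete segment, free thermal change = 11.4×10⁻⁶×148×550 = 0.928 mm and elastic change from P = 98190×550/(2150×33×10³) = 0.7612 mm; these oppose, so the net change is 0.167 mm (segment shortens).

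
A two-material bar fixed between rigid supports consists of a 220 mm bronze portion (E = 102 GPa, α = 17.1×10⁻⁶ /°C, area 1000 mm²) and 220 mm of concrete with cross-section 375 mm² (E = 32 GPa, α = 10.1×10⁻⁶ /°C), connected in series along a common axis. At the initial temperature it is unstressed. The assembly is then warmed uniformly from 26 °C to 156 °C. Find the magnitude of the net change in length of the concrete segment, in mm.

|ΔL| ≈ 0.407 mm

With the walls removed the bar would change length by δ_free = Σ αᵢΔT Lᵢ = 17.1×10⁻⁶×130×220 + 10.1×10⁻⁶×130×220 = 0.7779 mm.
Since the ends are fixed, an axial force P builds up, equal in every segment, with P · Σ Lᵢ/(AᵢEᵢ) = δ_free.
Σ Lᵢ/(AᵢEᵢ) = 220/(1000×102×10³) + 220/(375×32×10³) = 2.049×10⁻⁵ mm/N.
So P = 0.7779 / 2.049×10⁻⁵ = 37.97 kN, compressive.
For the concrete segment, free thermal change = 10.1×10⁻⁶×130×220 = 0.2889 mm and elastic change from P = 37970×220/(375×32×10³) = 0.696 mm; these oppose, so the net change is 0.407 mm (segment shortens).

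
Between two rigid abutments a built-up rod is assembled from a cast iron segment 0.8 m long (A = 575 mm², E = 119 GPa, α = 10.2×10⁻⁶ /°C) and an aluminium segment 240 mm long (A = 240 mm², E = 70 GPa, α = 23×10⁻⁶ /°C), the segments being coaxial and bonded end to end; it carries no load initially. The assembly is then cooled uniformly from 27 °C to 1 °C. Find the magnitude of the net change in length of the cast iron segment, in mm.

If the supports were absent, the total length change would be Σ αᵢΔT Lᵢ = 10.2×10⁻⁶×26×800 + 23×10⁻⁶×26×240 = 0.3557 mm.
The walls prevent any net length change, so an axial force P (same in every segment) develops. Compatibility: P · Σ Lᵢ/(AᵢEᵢ) = δ_free.
Σ Lᵢ/(AᵢEᵢ) = 800/(575×119×10³) + 240/(240×70×10³) = 2.598×10⁻⁵ mm/N.
Hence P = δ_free / Σ(L/AE) = 0.3557/2.598×10⁻⁵ = 13.69 kN (tensile).
For the cast iron segment, free thermal change = 10.2×10⁻⁶×26×800 = 0.2122 mm and elastic change from P = 13690×800/(575×119×10³) = 0.1601 mm; these oppose, so the net change is 0.0521 mm (segment shortens).

|ΔL| ≈ 0.0521 mm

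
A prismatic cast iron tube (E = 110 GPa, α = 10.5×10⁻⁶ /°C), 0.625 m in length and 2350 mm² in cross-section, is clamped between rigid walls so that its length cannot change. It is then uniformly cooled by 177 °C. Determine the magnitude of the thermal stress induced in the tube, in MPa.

With length fixed, the mechanical strain must cancel the thermal strain αΔT = 10.5×10⁻⁶ × 177 = 1858.5×10⁻⁶.
σ = EαΔT = 110×10³ × 10.5×10⁻⁶ × 177 = 204.4 MPa (tensile; the tube is trying to contract).

σ ≈ 204 MPa (tensile)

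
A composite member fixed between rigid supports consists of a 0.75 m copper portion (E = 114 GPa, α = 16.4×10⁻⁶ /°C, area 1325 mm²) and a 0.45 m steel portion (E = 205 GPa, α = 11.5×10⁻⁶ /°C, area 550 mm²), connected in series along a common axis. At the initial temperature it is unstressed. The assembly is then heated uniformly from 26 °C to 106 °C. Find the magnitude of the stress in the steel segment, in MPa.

σ ≈ 284 MPa (compressive)

Free thermal expansion of the whole bar: Σ αᵢΔT Lᵢ = 16.4×10⁻⁶×80×750 + 11.5×10⁻⁶×80×450 = 1.398 mm.
Since the ends are fixed, an axial force P builds up, equal in every segment, with P · Σ Lᵢ/(AᵢEᵢ) = δ_free.
The series flexibility is Σ Lᵢ/(AᵢEᵢ) = 750/(1325×114×10³) + 450/(550×205×10³) = 8.956×10⁻⁶ mm/N.
P = 1.398 / 8.956×10⁻⁶ = 156100 N = 156.1 kN, compressive.
σ_{steel} = P / A = 156100 / 550 = 283.8 MPa.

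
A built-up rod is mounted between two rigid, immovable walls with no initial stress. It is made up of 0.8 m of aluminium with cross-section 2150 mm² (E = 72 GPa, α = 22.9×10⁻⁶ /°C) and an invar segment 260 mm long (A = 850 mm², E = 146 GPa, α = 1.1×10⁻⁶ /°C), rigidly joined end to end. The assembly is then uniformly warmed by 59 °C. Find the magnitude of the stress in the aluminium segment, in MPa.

σ ≈ 70.3 MPa (compressive)

With the walls removed the bar would change length by δ_free = Σ αᵢΔT Lᵢ = 22.9×10⁻⁶×59×800 + 1.1×10⁻⁶×59×260 = 1.098 mm.
The rigid supports impose zero overall length change; the single axial force P common to all segments must satisfy P Σ Lᵢ/(AᵢEᵢ) = δ_free.
Σ Lᵢ/(AᵢEᵢ) = 800/(2150×72×10³) + 260/(850×146×10³) = 7.263×10⁻⁶ mm/N.
Hence P = δ_free / Σ(L/AE) = 1.098/7.263×10⁻⁶ = 151.1 kN (compressive).
σ_{aluminium} = P / A = 151100 / 2150 = 70.3 MPa.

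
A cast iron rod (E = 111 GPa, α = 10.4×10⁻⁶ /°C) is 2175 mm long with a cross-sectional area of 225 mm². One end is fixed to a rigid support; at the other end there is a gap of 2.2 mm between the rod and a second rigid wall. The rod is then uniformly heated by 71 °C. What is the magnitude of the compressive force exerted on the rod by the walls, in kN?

If the wall were absent the rod would grow by αΔT L = 10.4×10⁻⁶ × 71 × 2175 = 1.606 mm.
This is smaller than the 2.2 mm clearance, so the rod expands freely without reaching the stop — the stress is zero.

P ≈ 0 kN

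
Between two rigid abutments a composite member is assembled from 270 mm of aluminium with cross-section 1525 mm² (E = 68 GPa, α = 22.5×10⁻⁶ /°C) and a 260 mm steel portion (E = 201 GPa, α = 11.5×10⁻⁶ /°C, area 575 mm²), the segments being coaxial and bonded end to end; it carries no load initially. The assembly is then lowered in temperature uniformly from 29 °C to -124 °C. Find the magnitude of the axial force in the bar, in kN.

P ≈ 286 kN (tensile)

If the supports were absent, the total length change would be Σ αᵢΔT Lᵢ = 22.5×10⁻⁶×153×270 + 11.5×10⁻⁶×153×260 = 1.387 mm.
The rigid supports impose zero overall length change; the single axial force P common to all segments must satisfy P Σ Lᵢ/(AᵢEᵢ) = δ_free.
The series flexibility is Σ Lᵢ/(AᵢEᵢ) = 270/(1525×68×10³) + 260/(575×201×10³) = 4.853×10⁻⁶ mm/N.
Hence P = δ_free / Σ(L/AE) = 1.387/4.853×10⁻⁶ = 285.8 kN (tensile).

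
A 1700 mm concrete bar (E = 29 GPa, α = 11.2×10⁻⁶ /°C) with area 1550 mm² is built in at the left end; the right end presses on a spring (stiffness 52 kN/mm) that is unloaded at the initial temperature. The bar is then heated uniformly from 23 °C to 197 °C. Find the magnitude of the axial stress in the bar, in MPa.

The unrestrained thermal change is αΔT L = 11.2×10⁻⁶ × 174 × 1700 = 3.313 mm.
With a force P in the spring, the elastic change of the bar is PL/(AE) and that of the spring is P/k; compatibility requires their sum to equal δ_free.
So P = δ_free / [L/(AE) + 1/k] = 3.313 / [ 1700/(1550×29×10³) + 1/(52×10³) ].
P = 3.313 / 5.705×10⁻⁵ = 58070 N.
σ = P/A = 58070/1550 = 37.46 MPa.

σ ≈ 37.5 MPa (compressive)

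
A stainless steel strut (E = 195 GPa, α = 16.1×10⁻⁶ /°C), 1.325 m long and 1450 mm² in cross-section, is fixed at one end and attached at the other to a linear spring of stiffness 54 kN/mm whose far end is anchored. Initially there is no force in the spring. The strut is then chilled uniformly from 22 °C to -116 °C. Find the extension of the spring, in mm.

If the spring were absent the strut would shorten by αΔT L = 16.1×10⁻⁶ × 138 × 1325 = 2.944 mm.
With a force P in the spring, the elastic change of the strut is PL/(AE) and that of the spring is P/k; compatibility requires their sum to equal δ_free.
So P = δ_free / [L/(AE) + 1/k] = 2.944 / [ 1325/(1450×195×10³) + 1/(54×10³) ].
P = 2.944 / 2.32×10⁻⁵ = 126900 N.
Spring extension = P/k = 126900/(54×10³) = 2.349 mm.

δ ≈ 2.35 mm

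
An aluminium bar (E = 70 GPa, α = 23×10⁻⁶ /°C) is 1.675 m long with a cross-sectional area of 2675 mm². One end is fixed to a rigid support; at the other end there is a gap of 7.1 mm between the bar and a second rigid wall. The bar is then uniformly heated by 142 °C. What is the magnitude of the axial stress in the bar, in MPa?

σ ≈ 0 MPa

If the wall were absent the bar would grow by αΔT L = 23×10⁻⁶ × 142 × 1675 = 5.471 mm.
This is smaller than the 7.1 mm clearance, so the bar expands freely without reaching the stop — the stress is zero.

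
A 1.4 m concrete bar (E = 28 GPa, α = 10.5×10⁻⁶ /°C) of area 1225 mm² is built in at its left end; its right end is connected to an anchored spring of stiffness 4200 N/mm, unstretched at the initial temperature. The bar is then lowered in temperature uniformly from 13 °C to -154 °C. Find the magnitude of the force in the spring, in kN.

Free thermal contraction: δ_free = αΔT L = 10.5×10⁻⁶ × 167 × 1400 = 2.455 mm.
Let P be the tensile force in the spring. The bar extends elastically by PL/(AE) and the spring stretches by P/k; together these equal δ_free.
P [ L/(AE) + 1/k ] = δ_free → P [ 1400/(1225×28×10³) + 1/(4200) ] = 2.455.
P = 2.455 / 0.0002789 = 8802 N.

P ≈ 8.8 kN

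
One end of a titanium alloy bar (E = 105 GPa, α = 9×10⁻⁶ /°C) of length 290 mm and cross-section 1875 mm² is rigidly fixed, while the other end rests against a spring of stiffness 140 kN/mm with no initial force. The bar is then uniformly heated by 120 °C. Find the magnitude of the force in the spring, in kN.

If the spring were absent the bar would lengthen by αΔT L = 9×10⁻⁶ × 120 × 290 = 0.3132 mm.
Let P be the compressive force at the spring. The bar shortens elastically by PL/(AE) and the spring compresses by P/k; together these equal δ_free.
So P = δ_free / [L/(AE) + 1/k] = 0.3132 / [ 290/(1875×105×10³) + 1/(140×10³) ].
P = 0.3132 / 8.616×10⁻⁶ = 36350 N.

P ≈ 36.4 kN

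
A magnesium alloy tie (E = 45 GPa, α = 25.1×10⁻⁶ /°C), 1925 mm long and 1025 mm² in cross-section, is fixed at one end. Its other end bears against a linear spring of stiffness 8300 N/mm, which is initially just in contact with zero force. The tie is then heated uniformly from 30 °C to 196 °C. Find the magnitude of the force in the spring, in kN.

If the spring were absent the tie would lengthen by αΔT L = 25.1×10⁻⁶ × 166 × 1925 = 8.021 mm.
Let P be the compressive force at the spring. The tie shortens elastically by PL/(AE) and the spring compresses by P/k; together these equal δ_free.
P [ L/(AE) + 1/k ] = δ_free → P [ 1925/(1025×45×10³) + 1/(8300) ] = 8.021.
P = 8.021 / 0.0001622 = 49440 N.

P ≈ 49.4 kN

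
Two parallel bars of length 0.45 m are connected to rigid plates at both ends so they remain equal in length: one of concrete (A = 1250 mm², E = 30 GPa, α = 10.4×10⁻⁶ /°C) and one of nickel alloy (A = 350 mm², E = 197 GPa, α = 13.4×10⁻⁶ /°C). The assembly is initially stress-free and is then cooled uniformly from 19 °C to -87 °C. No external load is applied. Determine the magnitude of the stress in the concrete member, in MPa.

σ ≈ 6.18 MPa (compressive)

Both members must finish at the same length. With the larger α, the nickel alloy tends to over-contract; the plates restrain it, putting the nickel alloy in tension and the concrete in compression. With no external load the two internal forces are equal and opposite, magnitude P.
Setting the final lengths equal and cancelling L: (α₁ − α₂)ΔT = P/(A₁E₁) + P/(A₂E₂).
|α₁ − α₂|·ΔT = 3×10⁻⁶ × 106 = 0.000318.
1/(A₁E₁) + 1/(A₂E₂) = 1/(1250×30×10³) + 1/(350×197×10³) = 4.117×10⁻⁸ N⁻¹.
P = 0.000318 / 4.117×10⁻⁸ = 7724 N = 7.724 kN.
σ_{concrete} = P/A₁ = 7724/1250 = 6.179 MPa, compressive.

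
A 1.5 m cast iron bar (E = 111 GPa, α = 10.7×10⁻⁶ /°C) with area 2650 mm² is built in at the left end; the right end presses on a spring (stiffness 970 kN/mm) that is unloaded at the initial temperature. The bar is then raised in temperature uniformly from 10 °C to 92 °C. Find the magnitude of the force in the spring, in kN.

P ≈ 215 kN

The unrestrained thermal change is αΔT L = 10.7×10⁻⁶ × 82 × 1500 = 1.316 mm.
With a force P in the spring, the elastic change of the bar is PL/(AE) and that of the spring is P/k; compatibility requires their sum to equal δ_free.
P [ L/(AE) + 1/k ] = δ_free → P [ 1500/(2650×111×10³) + 1/(970×10³) ] = 1.316.
P = 1.316 / 6.13×10⁻⁶ = 214700 N.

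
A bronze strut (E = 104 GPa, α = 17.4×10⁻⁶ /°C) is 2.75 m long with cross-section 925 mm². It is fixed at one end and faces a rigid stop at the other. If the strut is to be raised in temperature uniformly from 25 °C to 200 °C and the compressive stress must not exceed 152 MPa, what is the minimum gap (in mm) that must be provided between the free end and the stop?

g ≈ 4.35 mm

With no wall the strut would lengthen by αΔT L = 17.4×10⁻⁶ × 175 × 2750 = 8.374 mm.
At the allowable stress the elastic shortening the wall may impose is σL/E = 152 × 2750 / (104×10³) = 4.019 mm.
The gap must absorb the remainder: g_min = 8.374 − 4.019 = 4.355 mm.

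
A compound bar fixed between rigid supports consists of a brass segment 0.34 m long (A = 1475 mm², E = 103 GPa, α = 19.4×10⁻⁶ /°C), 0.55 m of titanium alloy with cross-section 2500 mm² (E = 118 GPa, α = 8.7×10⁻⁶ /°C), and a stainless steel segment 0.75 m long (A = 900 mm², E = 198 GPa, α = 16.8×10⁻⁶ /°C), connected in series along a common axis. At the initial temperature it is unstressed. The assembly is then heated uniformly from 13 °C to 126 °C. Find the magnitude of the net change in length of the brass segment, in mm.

Free thermal expansion of the whole bar: Σ αᵢΔT Lᵢ = 19.4×10⁻⁶×113×340 + 8.7×10⁻⁶×113×550 + 16.8×10⁻⁶×113×750 = 2.71 mm.
The rigid supports impose zero overall length change; the single axial force P common to all segments must satisfy P Σ Lᵢ/(AᵢEᵢ) = δ_free.
The series flexibility is Σ Lᵢ/(AᵢEᵢ) = 340/(1475×103×10³) + 550/(2500×118×10³) + 750/(900×198×10³) = 8.311×10⁻⁶ mm/N.
P = 2.71 / 8.311×10⁻⁶ = 326100 N = 326.1 kN, compressive.
For the brass segment, free thermal change = 19.4×10⁻⁶×113×340 = 0.7453 mm and elastic change from P = 326100×340/(1475×103×10³) = 0.7297 mm; these oppose, so the net change is 0.0157 mm (segment lengthens).

|ΔL| ≈ 0.0157 mm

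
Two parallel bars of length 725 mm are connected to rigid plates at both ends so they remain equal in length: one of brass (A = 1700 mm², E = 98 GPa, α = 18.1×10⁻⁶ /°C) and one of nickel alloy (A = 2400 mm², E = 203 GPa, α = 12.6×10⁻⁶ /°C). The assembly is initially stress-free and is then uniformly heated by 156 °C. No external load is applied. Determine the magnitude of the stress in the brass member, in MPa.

σ ≈ 62.7 MPa (compressive)

Equilibrium of a rigid end plate with no external load gives equal and opposite internal forces ±P in the two members. Since α_{brass} > α_{nickel alloy}, heating drives the brass into compression and the nickel alloy into tension.
Compatibility of the two members (thermal + elastic change equal): (α₁ − α₂)ΔT = P·[1/(A₁E₁) + 1/(A₂E₂)].
|α₁ − α₂|·ΔT = 5.5×10⁻⁶ × 156 = 0.000858.
1/(A₁E₁) + 1/(A₂E₂) = 1/(1700×98×10³) + 1/(2400×203×10³) = 8.055×10⁻⁹ N⁻¹.
P = 0.000858 / 8.055×10⁻⁹ = 106500 N = 106.5 kN.
σ_{brass} = P/A₁ = 106500/1700 = 62.66 MPa, compressive.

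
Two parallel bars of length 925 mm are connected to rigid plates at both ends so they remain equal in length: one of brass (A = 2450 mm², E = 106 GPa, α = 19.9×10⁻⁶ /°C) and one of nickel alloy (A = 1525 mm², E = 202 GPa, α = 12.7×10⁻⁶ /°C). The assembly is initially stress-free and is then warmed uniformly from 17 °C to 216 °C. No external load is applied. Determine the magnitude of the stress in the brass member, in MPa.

Equilibrium of a rigid end plate with no external load gives equal and opposite internal forces ±P in the two members. Since α_{brass} > α_{nickel alloy}, heating drives the brass into compression and the nickel alloy into tension.
Compatibility of the two members (thermal + elastic change equal): (α₁ − α₂)ΔT = P·[1/(A₁E₁) + 1/(A₂E₂)].
|α₁ − α₂|·ΔT = 7.2×10⁻⁶ × 199 = 0.001433.
1/(A₁E₁) + 1/(A₂E₂) = 1/(2450×106×10³) + 1/(1525×202×10³) = 7.097×10⁻⁹ N⁻¹.
So P = 0.001433 / 7.097×10⁻⁹ = 201.9 kN.
σ_{brass} = P/A₁ = 201900/2450 = 82.41 MPa, compressive.

σ ≈ 82.4 MPa (compressive)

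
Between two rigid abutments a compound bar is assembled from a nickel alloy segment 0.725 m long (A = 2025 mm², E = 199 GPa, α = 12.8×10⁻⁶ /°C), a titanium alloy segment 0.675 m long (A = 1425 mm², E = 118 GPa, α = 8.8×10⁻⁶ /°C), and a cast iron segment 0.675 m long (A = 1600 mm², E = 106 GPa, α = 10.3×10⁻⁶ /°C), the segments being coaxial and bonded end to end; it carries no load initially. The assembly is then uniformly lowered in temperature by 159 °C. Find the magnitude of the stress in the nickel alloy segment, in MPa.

If the supports were absent, the total length change would be Σ αᵢΔT Lᵢ = 12.8×10⁻⁶×159×725 + 8.8×10⁻⁶×159×675 + 10.3×10⁻⁶×159×675 = 3.525 mm.
The rigid supports impose zero overall length change; the single axial force P common to all segments must satisfy P Σ Lᵢ/(AᵢEᵢ) = δ_free.
The series flexibility is Σ Lᵢ/(AᵢEᵢ) = 725/(2025×199×10³) + 675/(1425×118×10³) + 675/(1600×106×10³) = 9.793×10⁻⁶ mm/N.
Hence P = δ_free / Σ(L/AE) = 3.525/9.793×10⁻⁶ = 360 kN (tensile).
σ_{nickel alloy} = P / A = 360000 / 2025 = 177.8 MPa.

σ ≈ 178 MPa (tensile)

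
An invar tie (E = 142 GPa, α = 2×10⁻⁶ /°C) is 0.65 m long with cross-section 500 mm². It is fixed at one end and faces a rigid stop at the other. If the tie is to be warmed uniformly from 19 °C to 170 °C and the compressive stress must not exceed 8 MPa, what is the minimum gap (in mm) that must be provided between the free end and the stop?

g ≈ 0.16 mm

With no wall the tie would lengthen by αΔT L = 2×10⁻⁶ × 151 × 650 = 0.1963 mm.
A stress of 8 MPa corresponds to the wall pushing the tie back by σL/E = 8×650/(142×10³) = 0.03662 mm.
So the gap has to take up the difference, g_min = δ_free − σL/E = 0.1963 − 0.03662 = 0.1597 mm.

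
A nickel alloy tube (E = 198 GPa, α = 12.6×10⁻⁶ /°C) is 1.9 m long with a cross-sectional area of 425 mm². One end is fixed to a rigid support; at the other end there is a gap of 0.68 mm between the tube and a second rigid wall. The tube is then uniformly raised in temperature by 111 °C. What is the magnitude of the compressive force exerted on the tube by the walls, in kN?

If the wall were absent the tube would grow by αΔT L = 12.6×10⁻⁶ × 111 × 1900 = 2.657 mm.
This exceeds the 0.68 mm gap, so the wall pushes back. The portion of expansion that must be recovered elastically is δ_free − gap = 2.657 − 0.68 = 1.977 mm.
That suppressed elongation corresponds to σ = E·Δ/L = 198×10³ × 1.977/1900 = 206.1 MPa.
P = σA = 206.1 × 425 = 87.58 kN.

P ≈ 87.6 kN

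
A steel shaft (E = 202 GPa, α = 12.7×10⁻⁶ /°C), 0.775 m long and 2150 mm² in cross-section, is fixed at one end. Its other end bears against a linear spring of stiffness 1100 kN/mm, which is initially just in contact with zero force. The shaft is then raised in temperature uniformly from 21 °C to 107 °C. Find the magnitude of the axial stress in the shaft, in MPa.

If the spring were absent the shaft would lengthen by αΔT L = 12.7×10⁻⁶ × 86 × 775 = 0.8465 mm.
With a force P in the spring, the elastic change of the shaft is PL/(AE) and that of the spring is P/k; compatibility requires their sum to equal δ_free.
So P = δ_free / [L/(AE) + 1/k] = 0.8465 / [ 775/(2150×202×10³) + 1/(1100×10³) ].
P = 0.8465 / 2.694×10⁻⁶ = 314300 N.
σ = P/A = 314300/2150 = 146.2 MPa.

σ ≈ 146 MPa (compressive)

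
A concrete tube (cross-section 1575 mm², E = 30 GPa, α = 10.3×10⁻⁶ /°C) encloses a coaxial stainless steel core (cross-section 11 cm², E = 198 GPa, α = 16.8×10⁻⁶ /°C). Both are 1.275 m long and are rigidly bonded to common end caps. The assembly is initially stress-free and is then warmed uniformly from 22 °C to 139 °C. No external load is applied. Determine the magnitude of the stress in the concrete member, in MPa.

Equilibrium of a rigid end plate with no external load gives equal and opposite internal forces ±P in the two members. Since α_{stainless steel} > α_{concrete}, heating drives the stainless steel into compression and the concrete into tension.
Equating the net (thermal + elastic) strains gives |α₁ − α₂|·ΔT = P·[1/(A₁E₁) + 1/(A₂E₂)].
|α₁ − α₂|·ΔT = 6.5×10⁻⁶ × 117 = 0.0007605.
1/(A₁E₁) + 1/(A₂E₂) = 1/(1575×30×10³) + 1/(1100×198×10³) = 2.576×10⁻⁸ N⁻¹.
P = 0.0007605 / 2.576×10⁻⁸ = 29530 N = 29.53 kN.
σ_{concrete} = P/A₁ = 29530/1575 = 18.75 MPa, tensile.

σ ≈ 18.7 MPa (tensile)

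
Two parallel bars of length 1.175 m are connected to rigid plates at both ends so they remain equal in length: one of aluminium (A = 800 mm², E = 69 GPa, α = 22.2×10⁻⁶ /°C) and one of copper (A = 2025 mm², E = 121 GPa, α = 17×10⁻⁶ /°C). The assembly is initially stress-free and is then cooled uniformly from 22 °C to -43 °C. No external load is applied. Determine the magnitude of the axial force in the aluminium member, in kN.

P ≈ 15.2 kN (tensile in the aluminium)

Equilibrium of a rigid end plate with no external load gives equal and opposite internal forces ±P in the two members. Since α_{aluminium} > α_{copper}, cooling drives the aluminium into tension and the copper into compression.
Equating the net (thermal + elastic) strains gives |α₁ − α₂|·ΔT = P·[1/(A₁E₁) + 1/(A₂E₂)].
|α₁ − α₂|·ΔT = 5.2×10⁻⁶ × 65 = 0.000338.
1/(A₁E₁) + 1/(A₂E₂) = 1/(800×69×10³) + 1/(2025×121×10³) = 2.22×10⁻⁸ N⁻¹.
P = 0.000338 / 2.22×10⁻⁸ = 15230 N = 15.23 kN.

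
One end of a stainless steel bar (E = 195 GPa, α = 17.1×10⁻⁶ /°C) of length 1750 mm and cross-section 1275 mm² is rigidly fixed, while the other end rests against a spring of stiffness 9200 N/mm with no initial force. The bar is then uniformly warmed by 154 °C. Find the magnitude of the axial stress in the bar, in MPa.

The unrestrained thermal change is αΔT L = 17.1×10⁻⁶ × 154 × 1750 = 4.608 mm.
With a force P in the spring, the elastic change of the bar is PL/(AE) and that of the spring is P/k; compatibility requires their sum to equal δ_free.
So P = δ_free / [L/(AE) + 1/k] = 4.608 / [ 1750/(1275×195×10³) + 1/(9200) ].
P = 4.608 / 0.0001157 = 39820 N.
σ = P/A = 39820/1275 = 31.23 MPa.

σ ≈ 31.2 MPa (compressive)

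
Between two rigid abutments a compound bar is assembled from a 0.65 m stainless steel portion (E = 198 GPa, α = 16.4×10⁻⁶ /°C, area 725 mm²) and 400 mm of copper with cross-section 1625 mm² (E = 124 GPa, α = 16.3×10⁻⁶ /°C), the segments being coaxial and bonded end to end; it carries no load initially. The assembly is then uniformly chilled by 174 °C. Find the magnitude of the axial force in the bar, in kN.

Free thermal contraction of the whole bar: Σ αᵢΔT Lᵢ = 16.4×10⁻⁶×174×650 + 16.3×10⁻⁶×174×400 = 2.989 mm.
The rigid supports impose zero overall length change; the single axial force P common to all segments must satisfy P Σ Lᵢ/(AᵢEᵢ) = δ_free.
The series flexibility is Σ Lᵢ/(AᵢEᵢ) = 650/(725×198×10³) + 400/(1625×124×10³) = 6.513×10⁻⁶ mm/N.
P = 2.989 / 6.513×10⁻⁶ = 459000 N = 459 kN, tensile.

P ≈ 459 kN (tensile)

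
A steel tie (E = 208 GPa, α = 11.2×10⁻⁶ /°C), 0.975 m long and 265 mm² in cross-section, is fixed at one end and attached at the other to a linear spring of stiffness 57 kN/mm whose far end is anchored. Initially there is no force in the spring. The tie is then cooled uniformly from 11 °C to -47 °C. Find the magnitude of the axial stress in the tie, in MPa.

σ ≈ 67.8 MPa (tensile)

The unrestrained thermal change is αΔT L = 11.2×10⁻⁶ × 58 × 975 = 0.6334 mm.
Let P be the tensile force in the spring. The tie extends elastically by PL/(AE) and the spring stretches by P/k; together these equal δ_free.
So P = δ_free / [L/(AE) + 1/k] = 0.6334 / [ 975/(265×208×10³) + 1/(57×10³) ].
P = 0.6334 / 3.523×10⁻⁵ = 17980 N.
σ = P/A = 17980/265 = 67.84 MPa.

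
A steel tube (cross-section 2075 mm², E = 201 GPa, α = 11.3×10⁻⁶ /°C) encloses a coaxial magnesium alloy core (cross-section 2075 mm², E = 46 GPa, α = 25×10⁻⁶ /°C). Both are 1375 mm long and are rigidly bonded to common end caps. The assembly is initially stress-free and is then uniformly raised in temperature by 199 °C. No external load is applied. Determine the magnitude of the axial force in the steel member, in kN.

Both members must finish at the same length. With the larger α, the magnesium alloy tends to over-expand; the plates restrain it, putting the magnesium alloy in compression and the steel in tension. With no external load the two internal forces are equal and opposite, magnitude P.
Equating the net (thermal + elastic) strains gives |α₁ − α₂|·ΔT = P·[1/(A₁E₁) + 1/(A₂E₂)].
|α₁ − α₂|·ΔT = 13.7×10⁻⁶ × 199 = 0.002726.
1/(A₁E₁) + 1/(A₂E₂) = 1/(2075×201×10³) + 1/(2075×46×10³) = 1.287×10⁻⁸ N⁻¹.
P = 0.002726 / 1.287×10⁻⁸ = 211800 N = 211.8 kN.

P ≈ 212 kN (tensile in the steel)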